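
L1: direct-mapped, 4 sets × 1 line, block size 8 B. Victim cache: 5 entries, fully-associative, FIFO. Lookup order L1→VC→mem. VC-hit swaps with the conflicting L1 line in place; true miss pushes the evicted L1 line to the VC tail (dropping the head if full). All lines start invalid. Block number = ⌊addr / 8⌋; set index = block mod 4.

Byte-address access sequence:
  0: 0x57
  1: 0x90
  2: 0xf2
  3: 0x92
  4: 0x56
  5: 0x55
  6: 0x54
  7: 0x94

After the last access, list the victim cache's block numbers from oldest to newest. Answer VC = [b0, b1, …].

  [0] addr=0x57 blk=10 s=2: MISS | VC []
  [1] addr=0x90 blk=18 s=2: MISS | VC [10]
  [2] addr=0xf2 blk=30 s=2: MISS | VC [10, 18]
  [3] addr=0x92 blk=18 s=2: VC-HIT | VC [10, 30]
  [4] addr=0x56 blk=10 s=2: VC-HIT | VC [18, 30]
  [5] addr=0x55 blk=10 s=2: L1-HIT | VC [18, 30]
  [6] addr=0x54 blk=10 s=2: L1-HIT | VC [18, 30]
  [7] addr=0x94 blk=18 s=2: VC-HIT | VC [10, 30]

VC = [10, 30]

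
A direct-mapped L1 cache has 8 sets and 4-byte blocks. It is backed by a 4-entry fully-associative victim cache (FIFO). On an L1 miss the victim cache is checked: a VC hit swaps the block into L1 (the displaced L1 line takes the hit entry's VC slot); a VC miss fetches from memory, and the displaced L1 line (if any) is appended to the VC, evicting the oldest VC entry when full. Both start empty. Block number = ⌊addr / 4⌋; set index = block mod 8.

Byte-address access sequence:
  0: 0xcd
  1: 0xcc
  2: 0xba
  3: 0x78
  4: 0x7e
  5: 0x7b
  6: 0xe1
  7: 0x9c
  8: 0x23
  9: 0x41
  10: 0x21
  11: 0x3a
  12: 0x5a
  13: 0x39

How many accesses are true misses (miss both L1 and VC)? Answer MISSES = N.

#0 0xcd→b51/s3 MISS; vc=[]
#1 0xcc→b51/s3 L1-HIT; vc=[]
#2 0xba→b46/s6 MISS; vc=[]
#3 0x78→b30/s6 MISS; vc=[46]
#4 0x7e→b31/s7 MISS; vc=[46]
#5 0x7b→b30/s6 L1-HIT; vc=[46]
#6 0xe1→b56/s0 MISS; vc=[46]
#7 0x9c→b39/s7 MISS; vc=[46,31]
#8 0x23→b8/s0 MISS; vc=[46,31,56]
#9 0x41→b16/s0 MISS; vc=[46,31,56,8]
#10 0x21→b8/s0 VC-HIT; vc=[46,31,56,16]
#11 0x3a→b14/s6 MISS; vc=[31,56,16,30]
#12 0x5a→b22/s6 MISS; vc=[56,16,30,14]
#13 0x39→b14/s6 VC-HIT; vc=[56,16,30,22]

MISSES = 10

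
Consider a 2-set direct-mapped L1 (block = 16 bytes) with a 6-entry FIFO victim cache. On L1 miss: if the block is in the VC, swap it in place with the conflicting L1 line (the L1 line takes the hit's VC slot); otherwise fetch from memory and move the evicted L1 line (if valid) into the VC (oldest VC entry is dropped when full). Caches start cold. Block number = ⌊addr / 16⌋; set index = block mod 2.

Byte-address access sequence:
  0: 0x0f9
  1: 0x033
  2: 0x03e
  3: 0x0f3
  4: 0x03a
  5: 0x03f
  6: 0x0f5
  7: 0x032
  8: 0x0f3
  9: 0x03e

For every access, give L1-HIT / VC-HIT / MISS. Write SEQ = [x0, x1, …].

#0 0xf9→b15/s1 MISS; vc=[]
#1 0x33→b3/s1 MISS; vc=[15]
#2 0x3e→b3/s1 L1-HIT; vc=[15]
#3 0xf3→b15/s1 VC-HIT; vc=[3]
#4 0x3a→b3/s1 VC-HIT; vc=[15]
#5 0x3f→b3/s1 L1-HIT; vc=[15]
#6 0xf5→b15/s1 VC-HIT; vc=[3]
#7 0x32→b3/s1 VC-HIT; vc=[15]
#8 0xf3→b15/s1 VC-HIT; vc=[3]
#9 0x3e→b3/s1 VC-HIT; vc=[15]

SEQ = [MISS, MISS, L1-HIT, VC-HIT, VC-HIT, L1-HIT, VC-HIT, VC-HIT, VC-HIT, VC-HIT]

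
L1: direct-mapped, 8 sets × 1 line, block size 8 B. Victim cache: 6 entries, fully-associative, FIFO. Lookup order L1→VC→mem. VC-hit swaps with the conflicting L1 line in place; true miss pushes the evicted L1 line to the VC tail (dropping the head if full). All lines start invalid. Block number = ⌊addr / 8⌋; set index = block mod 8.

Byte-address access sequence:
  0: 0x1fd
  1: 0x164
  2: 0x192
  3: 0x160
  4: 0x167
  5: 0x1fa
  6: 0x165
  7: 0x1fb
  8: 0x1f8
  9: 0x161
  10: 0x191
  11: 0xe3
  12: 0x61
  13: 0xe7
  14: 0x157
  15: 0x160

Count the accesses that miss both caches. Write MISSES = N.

#0 0x1fd→b63/s7 MISS; vc=[]
#1 0x164→b44/s4 MISS; vc=[]
#2 0x192→b50/s2 MISS; vc=[]
#3 0x160→b44/s4 L1-HIT; vc=[]
#4 0x167→b44/s4 L1-HIT; vc=[]
#5 0x1fa→b63/s7 L1-HIT; vc=[]
#6 0x165→b44/s4 L1-HIT; vc=[]
#7 0x1fb→b63/s7 L1-HIT; vc=[]
#8 0x1f8→b63/s7 L1-HIT; vc=[]
#9 0x161→b44/s4 L1-HIT; vc=[]
#10 0x191→b50/s2 L1-HIT; vc=[]
#11 0xe3→b28/s4 MISS; vc=[44]
#12 0x61→b12/s4 MISS; vc=[44,28]
#13 0xe7→b28/s4 VC-HIT; vc=[44,12]
#14 0x157→b42/s2 MISS; vc=[44,12,50]
#15 0x160→b44/s4 VC-HIT; vc=[28,12,50]

MISSES = 6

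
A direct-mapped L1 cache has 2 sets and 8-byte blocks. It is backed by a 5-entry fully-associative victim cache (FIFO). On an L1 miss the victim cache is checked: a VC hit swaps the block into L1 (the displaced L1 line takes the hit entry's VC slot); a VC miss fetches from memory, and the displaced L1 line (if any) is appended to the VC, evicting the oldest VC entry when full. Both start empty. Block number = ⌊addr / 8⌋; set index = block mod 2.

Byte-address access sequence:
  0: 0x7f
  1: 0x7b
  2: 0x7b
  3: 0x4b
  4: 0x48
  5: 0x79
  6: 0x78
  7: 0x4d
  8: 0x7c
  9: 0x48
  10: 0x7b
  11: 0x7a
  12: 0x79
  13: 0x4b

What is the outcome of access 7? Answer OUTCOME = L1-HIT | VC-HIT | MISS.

  [0] addr=0x7f blk=15 s=1: MISS | VC []
  [1] addr=0x7b blk=15 s=1: L1-HIT | VC []
  [2] addr=0x7b blk=15 s=1: L1-HIT | VC []
  [3] addr=0x4b blk=9 s=1: MISS | VC [15]
  [4] addr=0x48 blk=9 s=1: L1-HIT | VC [15]
  [5] addr=0x79 blk=15 s=1: VC-HIT | VC [9]
  [6] addr=0x78 blk=15 s=1: L1-HIT | VC [9]
  [7] addr=0x4d blk=9 s=1: VC-HIT | VC [15]
  [8] addr=0x7c blk=15 s=1: VC-HIT | VC [9]
  [9] addr=0x48 blk=9 s=1: VC-HIT | VC [15]
  [10] addr=0x7b blk=15 s=1: VC-HIT | VC [9]
  [11] addr=0x7a blk=15 s=1: L1-HIT | VC [9]
  [12] addr=0x79 blk=15 s=1: L1-HIT | VC [9]
  [13] addr=0x4b blk=9 s=1: VC-HIT | VC [15]

OUTCOME = VC-HIT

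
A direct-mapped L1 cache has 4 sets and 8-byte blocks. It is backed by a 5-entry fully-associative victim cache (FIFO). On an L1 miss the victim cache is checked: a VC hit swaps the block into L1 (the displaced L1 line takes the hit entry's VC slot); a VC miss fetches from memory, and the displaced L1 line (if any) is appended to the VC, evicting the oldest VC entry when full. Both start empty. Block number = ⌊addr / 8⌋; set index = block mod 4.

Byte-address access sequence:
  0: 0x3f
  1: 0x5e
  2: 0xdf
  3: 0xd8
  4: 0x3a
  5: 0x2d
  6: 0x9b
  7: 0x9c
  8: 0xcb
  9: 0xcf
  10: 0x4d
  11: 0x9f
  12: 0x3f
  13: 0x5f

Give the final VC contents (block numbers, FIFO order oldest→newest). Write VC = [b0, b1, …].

0: 0x3f (blk 7, set 3) → MISS  vc=[]
1: 0x5e (blk 11, set 3) → MISS  vc=[7]
2: 0xdf (blk 27, set 3) → MISS  vc=[7, 11]
3: 0xd8 (blk 27, set 3) → L1-HIT  vc=[7, 11]
4: 0x3a (blk 7, set 3) → VC-HIT  vc=[27, 11]
5: 0x2d (blk 5, set 1) → MISS  vc=[27, 11]
6: 0x9b (blk 19, set 3) → MISS  vc=[27, 11, 7]
7: 0x9c (blk 19, set 3) → L1-HIT  vc=[27, 11, 7]
8: 0xcb (blk 25, set 1) → MISS  vc=[27, 11, 7, 5]
9: 0xcf (blk 25, set 1) → L1-HIT  vc=[27, 11, 7, 5]
10: 0x4d (blk 9, set 1) → MISS  vc=[27, 11, 7, 5, 25]
11: 0x9f (blk 19, set 3) → L1-HIT  vc=[27, 11, 7, 5, 25]
12: 0x3f (blk 7, set 3) → VC-HIT  vc=[27, 11, 19, 5, 25]
13: 0x5f (blk 11, set 3) → VC-HIT  vc=[27, 7, 19, 5, 25]

VC = [27, 7, 19, 5, 25]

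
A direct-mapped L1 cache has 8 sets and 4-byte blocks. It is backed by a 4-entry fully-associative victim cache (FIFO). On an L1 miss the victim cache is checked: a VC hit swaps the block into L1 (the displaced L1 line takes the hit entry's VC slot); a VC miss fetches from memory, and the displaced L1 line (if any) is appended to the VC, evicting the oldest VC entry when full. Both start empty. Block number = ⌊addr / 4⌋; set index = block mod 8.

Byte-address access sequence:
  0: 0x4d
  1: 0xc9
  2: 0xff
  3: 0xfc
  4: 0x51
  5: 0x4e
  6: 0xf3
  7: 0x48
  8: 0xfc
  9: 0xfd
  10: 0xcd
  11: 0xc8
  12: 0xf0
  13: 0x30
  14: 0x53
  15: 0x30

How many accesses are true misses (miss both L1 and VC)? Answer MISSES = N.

  [0] addr=0x4d blk=19 s=3: MISS | VC []
  [1] addr=0xc9 blk=50 s=2: MISS | VC []
  [2] addr=0xff blk=63 s=7: MISS | VC []
  [3] addr=0xfc blk=63 s=7: L1-HIT | VC []
  [4] addr=0x51 blk=20 s=4: MISS | VC []
  [5] addr=0x4e blk=19 s=3: L1-HIT | VC []
  [6] addr=0xf3 blk=60 s=4: MISS | VC [20]
  [7] addr=0x48 blk=18 s=2: MISS | VC [20, 50]
  [8] addr=0xfc blk=63 s=7: L1-HIT | VC [20, 50]
  [9] addr=0xfd blk=63 s=7: L1-HIT | VC [20, 50]
  [10] addr=0xcd blk=51 s=3: MISS | VC [20, 50, 19]
  [11] addr=0xc8 blk=50 s=2: VC-HIT | VC [20, 18, 19]
  [12] addr=0xf0 blk=60 s=4: L1-HIT | VC [20, 18, 19]
  [13] addr=0x30 blk=12 s=4: MISS | VC [20, 18, 19, 60]
  [14] addr=0x53 blk=20 s=4: VC-HIT | VC [12, 18, 19, 60]
  [15] addr=0x30 blk=12 s=4: VC-HIT | VC [20, 18, 19, 60]

MISSES = 8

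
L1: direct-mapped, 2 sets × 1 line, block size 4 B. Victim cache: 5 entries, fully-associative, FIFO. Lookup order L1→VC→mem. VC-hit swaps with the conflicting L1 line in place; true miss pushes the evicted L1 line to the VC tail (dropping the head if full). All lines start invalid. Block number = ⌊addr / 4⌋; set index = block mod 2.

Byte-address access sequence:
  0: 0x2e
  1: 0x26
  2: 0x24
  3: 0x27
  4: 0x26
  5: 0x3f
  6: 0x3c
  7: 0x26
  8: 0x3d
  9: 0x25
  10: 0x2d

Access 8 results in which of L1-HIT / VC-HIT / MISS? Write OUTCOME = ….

  [0] addr=0x2e blk=11 s=1: MISS | VC []
  [1] addr=0x26 blk=9 s=1: MISS | VC [11]
  [2] addr=0x24 blk=9 s=1: L1-HIT | VC [11]
  [3] addr=0x27 blk=9 s=1: L1-HIT | VC [11]
  [4] addr=0x26 blk=9 s=1: L1-HIT | VC [11]
  [5] addr=0x3f blk=15 s=1: MISS | VC [11, 9]
  [6] addr=0x3c blk=15 s=1: L1-HIT | VC [11, 9]
  [7] addr=0x26 blk=9 s=1: VC-HIT | VC [11, 15]
  [8] addr=0x3d blk=15 s=1: VC-HIT | VC [11, 9]
  [9] addr=0x25 blk=9 s=1: VC-HIT | VC [11, 15]
  [10] addr=0x2d blk=11 s=1: VC-HIT | VC [9, 15]

OUTCOME = VC-HIT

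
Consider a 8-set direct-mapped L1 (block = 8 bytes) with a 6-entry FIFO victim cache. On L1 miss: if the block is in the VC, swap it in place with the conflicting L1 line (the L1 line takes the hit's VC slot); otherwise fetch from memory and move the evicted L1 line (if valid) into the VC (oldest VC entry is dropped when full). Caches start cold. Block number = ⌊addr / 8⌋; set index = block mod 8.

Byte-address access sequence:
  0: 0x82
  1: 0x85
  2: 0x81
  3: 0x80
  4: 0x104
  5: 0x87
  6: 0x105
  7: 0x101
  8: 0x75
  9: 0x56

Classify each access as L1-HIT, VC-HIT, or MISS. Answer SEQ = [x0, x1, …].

SEQ = [MISS, L1-HIT, L1-HIT, L1-HIT, MISS, VC-HIT, VC-HIT, L1-HIT, MISS, MISS]

#0 0x82→b16/s0 MISS; vc=[]
#1 0x85→b16/s0 L1-HIT; vc=[]
#2 0x81→b16/s0 L1-HIT; vc=[]
#3 0x80→b16/s0 L1-HIT; vc=[]
#4 0x104→b32/s0 MISS; vc=[16]
#5 0x87→b16/s0 VC-HIT; vc=[32]
#6 0x105→b32/s0 VC-HIT; vc=[16]
#7 0x101→b32/s0 L1-HIT; vc=[16]
#8 0x75→b14/s6 MISS; vc=[16]
#9 0x56→b10/s2 MISS; vc=[16]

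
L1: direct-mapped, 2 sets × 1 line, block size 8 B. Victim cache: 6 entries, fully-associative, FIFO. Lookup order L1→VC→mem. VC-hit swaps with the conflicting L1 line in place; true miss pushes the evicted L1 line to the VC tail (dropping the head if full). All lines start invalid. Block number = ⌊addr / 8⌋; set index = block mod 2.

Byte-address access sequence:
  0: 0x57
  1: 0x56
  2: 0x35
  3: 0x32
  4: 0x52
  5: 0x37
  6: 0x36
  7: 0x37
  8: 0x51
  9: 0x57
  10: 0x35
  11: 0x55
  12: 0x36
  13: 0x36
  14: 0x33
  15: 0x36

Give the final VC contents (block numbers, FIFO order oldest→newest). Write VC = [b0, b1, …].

  [0] addr=0x57 blk=10 s=0: MISS | VC []
  [1] addr=0x56 blk=10 s=0: L1-HIT | VC []
  [2] addr=0x35 blk=6 s=0: MISS | VC [10]
  [3] addr=0x32 blk=6 s=0: L1-HIT | VC [10]
  [4] addr=0x52 blk=10 s=0: VC-HIT | VC [6]
  [5] addr=0x37 blk=6 s=0: VC-HIT | VC [10]
  [6] addr=0x36 blk=6 s=0: L1-HIT | VC [10]
  [7] addr=0x37 blk=6 s=0: L1-HIT | VC [10]
  [8] addr=0x51 blk=10 s=0: VC-HIT | VC [6]
  [9] addr=0x57 blk=10 s=0: L1-HIT | VC [6]
  [10] addr=0x35 blk=6 s=0: VC-HIT | VC [10]
  [11] addr=0x55 blk=10 s=0: VC-HIT | VC [6]
  [12] addr=0x36 blk=6 s=0: VC-HIT | VC [10]
  [13] addr=0x36 blk=6 s=0: L1-HIT | VC [10]
  [14] addr=0x33 blk=6 s=0: L1-HIT | VC [10]
  [15] addr=0x36 blk=6 s=0: L1-HIT | VC [10]

VC = [10]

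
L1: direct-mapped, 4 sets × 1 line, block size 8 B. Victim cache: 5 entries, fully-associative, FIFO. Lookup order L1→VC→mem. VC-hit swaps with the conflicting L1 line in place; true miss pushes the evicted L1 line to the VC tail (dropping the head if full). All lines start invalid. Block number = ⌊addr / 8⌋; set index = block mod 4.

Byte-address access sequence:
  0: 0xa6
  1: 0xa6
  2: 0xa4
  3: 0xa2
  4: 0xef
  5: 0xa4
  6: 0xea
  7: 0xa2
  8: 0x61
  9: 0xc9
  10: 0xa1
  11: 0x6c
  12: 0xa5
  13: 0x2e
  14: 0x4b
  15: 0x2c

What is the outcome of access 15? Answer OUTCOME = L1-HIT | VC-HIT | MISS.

  [0] addr=0xa6 blk=20 s=0: MISS | VC []
  [1] addr=0xa6 blk=20 s=0: L1-HIT | VC []
  [2] addr=0xa4 blk=20 s=0: L1-HIT | VC []
  [3] addr=0xa2 blk=20 s=0: L1-HIT | VC []
  [4] addr=0xef blk=29 s=1: MISS | VC []
  [5] addr=0xa4 blk=20 s=0: L1-HIT | VC []
  [6] addr=0xea blk=29 s=1: L1-HIT | VC []
  [7] addr=0xa2 blk=20 s=0: L1-HIT | VC []
  [8] addr=0x61 blk=12 s=0: MISS | VC [20]
  [9] addr=0xc9 blk=25 s=1: MISS | VC [20, 29]
  [10] addr=0xa1 blk=20 s=0: VC-HIT | VC [12, 29]
  [11] addr=0x6c blk=13 s=1: MISS | VC [12, 29, 25]
  [12] addr=0xa5 blk=20 s=0: L1-HIT | VC [12, 29, 25]
  [13] addr=0x2e blk=5 s=1: MISS | VC [12, 29, 25, 13]
  [14] addr=0x4b blk=9 s=1: MISS | VC [12, 29, 25, 13, 5]
  [15] addr=0x2c blk=5 s=1: VC-HIT | VC [12, 29, 25, 13, 9]

OUTCOME = VC-HIT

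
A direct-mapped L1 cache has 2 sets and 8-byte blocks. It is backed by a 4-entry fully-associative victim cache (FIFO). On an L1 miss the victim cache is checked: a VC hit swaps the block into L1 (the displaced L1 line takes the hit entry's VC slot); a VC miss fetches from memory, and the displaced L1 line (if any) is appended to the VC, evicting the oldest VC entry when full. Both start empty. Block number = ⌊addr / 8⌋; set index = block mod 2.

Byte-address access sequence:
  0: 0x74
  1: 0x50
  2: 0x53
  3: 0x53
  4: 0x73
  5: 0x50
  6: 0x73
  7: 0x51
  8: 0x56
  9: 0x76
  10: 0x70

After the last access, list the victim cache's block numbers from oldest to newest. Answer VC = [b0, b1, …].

#0 0x74→b14/s0 MISS; vc=[]
#1 0x50→b10/s0 MISS; vc=[14]
#2 0x53→b10/s0 L1-HIT; vc=[14]
#3 0x53→b10/s0 L1-HIT; vc=[14]
#4 0x73→b14/s0 VC-HIT; vc=[10]
#5 0x50→b10/s0 VC-HIT; vc=[14]
#6 0x73→b14/s0 VC-HIT; vc=[10]
#7 0x51→b10/s0 VC-HIT; vc=[14]
#8 0x56→b10/s0 L1-HIT; vc=[14]
#9 0x76→b14/s0 VC-HIT; vc=[10]
#10 0x70→b14/s0 L1-HIT; vc=[10]

VC = [10]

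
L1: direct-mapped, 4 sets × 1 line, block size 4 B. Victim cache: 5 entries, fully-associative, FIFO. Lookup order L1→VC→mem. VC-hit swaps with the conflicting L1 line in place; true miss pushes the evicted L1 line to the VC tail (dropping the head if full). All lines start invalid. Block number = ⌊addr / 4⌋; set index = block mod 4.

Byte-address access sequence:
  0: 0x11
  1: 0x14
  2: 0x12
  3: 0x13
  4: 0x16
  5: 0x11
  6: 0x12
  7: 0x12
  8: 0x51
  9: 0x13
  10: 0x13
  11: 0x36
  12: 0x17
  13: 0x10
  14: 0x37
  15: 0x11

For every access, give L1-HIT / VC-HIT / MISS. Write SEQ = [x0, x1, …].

SEQ = [MISS, MISS, L1-HIT, L1-HIT, L1-HIT, L1-HIT, L1-HIT, L1-HIT, MISS, VC-HIT, L1-HIT, MISS, VC-HIT, L1-HIT, VC-HIT, L1-HIT]

#0 0x11→b4/s0 MISS; vc=[]
#1 0x14→b5/s1 MISS; vc=[]
#2 0x12→b4/s0 L1-HIT; vc=[]
#3 0x13→b4/s0 L1-HIT; vc=[]
#4 0x16→b5/s1 L1-HIT; vc=[]
#5 0x11→b4/s0 L1-HIT; vc=[]
#6 0x12→b4/s0 L1-HIT; vc=[]
#7 0x12→b4/s0 L1-HIT; vc=[]
#8 0x51→b20/s0 MISS; vc=[4]
#9 0x13→b4/s0 VC-HIT; vc=[20]
#10 0x13→b4/s0 L1-HIT; vc=[20]
#11 0x36→b13/s1 MISS; vc=[20,5]
#12 0x17→b5/s1 VC-HIT; vc=[20,13]
#13 0x10→b4/s0 L1-HIT; vc=[20,13]
#14 0x37→b13/s1 VC-HIT; vc=[20,5]
#15 0x11→b4/s0 L1-HIT; vc=[20,5]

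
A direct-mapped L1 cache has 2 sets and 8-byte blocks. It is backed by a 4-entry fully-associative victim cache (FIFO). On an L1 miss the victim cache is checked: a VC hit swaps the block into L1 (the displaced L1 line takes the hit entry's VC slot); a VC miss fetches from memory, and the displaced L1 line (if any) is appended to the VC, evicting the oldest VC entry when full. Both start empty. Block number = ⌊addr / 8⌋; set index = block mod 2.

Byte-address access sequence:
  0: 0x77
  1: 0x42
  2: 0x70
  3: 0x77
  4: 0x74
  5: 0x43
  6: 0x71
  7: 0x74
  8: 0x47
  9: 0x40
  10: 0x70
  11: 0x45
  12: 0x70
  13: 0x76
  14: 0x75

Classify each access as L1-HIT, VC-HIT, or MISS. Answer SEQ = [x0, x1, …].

SEQ = [MISS, MISS, VC-HIT, L1-HIT, L1-HIT, VC-HIT, VC-HIT, L1-HIT, VC-HIT, L1-HIT, VC-HIT, VC-HIT, VC-HIT, L1-HIT, L1-HIT]

0: 0x77 (blk 14, set 0) → MISS  vc=[]
1: 0x42 (blk 8, set 0) → MISS  vc=[14]
2: 0x70 (blk 14, set 0) → VC-HIT  vc=[8]
3: 0x77 (blk 14, set 0) → L1-HIT  vc=[8]
4: 0x74 (blk 14, set 0) → L1-HIT  vc=[8]
5: 0x43 (blk 8, set 0) → VC-HIT  vc=[14]
6: 0x71 (blk 14, set 0) → VC-HIT  vc=[8]
7: 0x74 (blk 14, set 0) → L1-HIT  vc=[8]
8: 0x47 (blk 8, set 0) → VC-HIT  vc=[14]
9: 0x40 (blk 8, set 0) → L1-HIT  vc=[14]
10: 0x70 (blk 14, set 0) → VC-HIT  vc=[8]
11: 0x45 (blk 8, set 0) → VC-HIT  vc=[14]
12: 0x70 (blk 14, set 0) → VC-HIT  vc=[8]
13: 0x76 (blk 14, set 0) → L1-HIT  vc=[8]
14: 0x75 (blk 14, set 0) → L1-HIT  vc=[8]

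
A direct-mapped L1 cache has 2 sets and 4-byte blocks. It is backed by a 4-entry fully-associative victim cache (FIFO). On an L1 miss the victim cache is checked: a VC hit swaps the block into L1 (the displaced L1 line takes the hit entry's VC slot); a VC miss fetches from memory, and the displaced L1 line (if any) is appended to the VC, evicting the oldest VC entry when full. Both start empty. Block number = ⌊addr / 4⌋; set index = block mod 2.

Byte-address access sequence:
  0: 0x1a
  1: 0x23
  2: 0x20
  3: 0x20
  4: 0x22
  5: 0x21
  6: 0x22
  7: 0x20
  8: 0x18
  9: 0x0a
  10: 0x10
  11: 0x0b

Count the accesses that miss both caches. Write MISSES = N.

MISSES = 4

#0 0x1a→b6/s0 MISS; vc=[]
#1 0x23→b8/s0 MISS; vc=[6]
#2 0x20→b8/s0 L1-HIT; vc=[6]
#3 0x20→b8/s0 L1-HIT; vc=[6]
#4 0x22→b8/s0 L1-HIT; vc=[6]
#5 0x21→b8/s0 L1-HIT; vc=[6]
#6 0x22→b8/s0 L1-HIT; vc=[6]
#7 0x20→b8/s0 L1-HIT; vc=[6]
#8 0x18→b6/s0 VC-HIT; vc=[8]
#9 0xa→b2/s0 MISS; vc=[8,6]
#10 0x10→b4/s0 MISS; vc=[8,6,2]
#11 0xb→b2/s0 VC-HIT; vc=[8,6,4]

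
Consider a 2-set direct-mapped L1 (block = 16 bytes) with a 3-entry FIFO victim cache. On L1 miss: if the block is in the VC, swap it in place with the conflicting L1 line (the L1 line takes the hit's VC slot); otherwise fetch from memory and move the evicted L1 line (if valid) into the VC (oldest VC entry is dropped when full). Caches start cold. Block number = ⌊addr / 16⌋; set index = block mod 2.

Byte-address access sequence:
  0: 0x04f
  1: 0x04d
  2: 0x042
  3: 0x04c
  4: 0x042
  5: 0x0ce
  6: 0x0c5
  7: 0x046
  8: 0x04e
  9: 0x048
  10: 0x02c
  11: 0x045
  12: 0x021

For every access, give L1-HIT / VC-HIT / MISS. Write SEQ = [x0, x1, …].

#0 0x4f→b4/s0 MISS; vc=[]
#1 0x4d→b4/s0 L1-HIT; vc=[]
#2 0x42→b4/s0 L1-HIT; vc=[]
#3 0x4c→b4/s0 L1-HIT; vc=[]
#4 0x42→b4/s0 L1-HIT; vc=[]
#5 0xce→b12/s0 MISS; vc=[4]
#6 0xc5→b12/s0 L1-HIT; vc=[4]
#7 0x46→b4/s0 VC-HIT; vc=[12]
#8 0x4e→b4/s0 L1-HIT; vc=[12]
#9 0x48→b4/s0 L1-HIT; vc=[12]
#10 0x2c→b2/s0 MISS; vc=[12,4]
#11 0x45→b4/s0 VC-HIT; vc=[12,2]
#12 0x21→b2/s0 VC-HIT; vc=[12,4]

SEQ = [MISS, L1-HIT, L1-HIT, L1-HIT, L1-HIT, MISS, L1-HIT, VC-HIT, L1-HIT, L1-HIT, MISS, VC-HIT, VC-HIT]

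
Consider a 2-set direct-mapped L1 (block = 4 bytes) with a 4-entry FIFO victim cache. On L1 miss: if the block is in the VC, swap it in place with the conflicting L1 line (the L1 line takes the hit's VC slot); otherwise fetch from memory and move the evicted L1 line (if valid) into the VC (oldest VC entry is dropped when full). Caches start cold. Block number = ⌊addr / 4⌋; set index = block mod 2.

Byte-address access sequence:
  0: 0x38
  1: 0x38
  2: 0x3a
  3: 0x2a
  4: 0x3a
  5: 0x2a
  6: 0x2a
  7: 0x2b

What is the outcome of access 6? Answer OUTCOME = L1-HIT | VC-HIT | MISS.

OUTCOME = L1-HIT

0: 0x38 (blk 14, set 0) → MISS  vc=[]
1: 0x38 (blk 14, set 0) → L1-HIT  vc=[]
2: 0x3a (blk 14, set 0) → L1-HIT  vc=[]
3: 0x2a (blk 10, set 0) → MISS  vc=[14]
4: 0x3a (blk 14, set 0) → VC-HIT  vc=[10]
5: 0x2a (blk 10, set 0) → VC-HIT  vc=[14]
6: 0x2a (blk 10, set 0) → L1-HIT  vc=[14]
7: 0x2b (blk 10, set 0) → L1-HIT  vc=[14]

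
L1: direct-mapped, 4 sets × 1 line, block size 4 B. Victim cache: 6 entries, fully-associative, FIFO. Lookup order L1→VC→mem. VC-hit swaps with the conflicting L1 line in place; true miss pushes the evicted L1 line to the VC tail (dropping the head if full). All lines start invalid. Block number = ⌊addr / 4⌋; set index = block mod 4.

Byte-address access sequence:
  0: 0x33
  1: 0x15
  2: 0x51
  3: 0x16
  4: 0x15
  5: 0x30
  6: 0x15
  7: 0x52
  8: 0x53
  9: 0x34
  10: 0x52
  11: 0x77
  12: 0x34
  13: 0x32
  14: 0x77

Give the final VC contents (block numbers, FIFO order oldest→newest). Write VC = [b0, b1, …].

#0 0x33→b12/s0 MISS; vc=[]
#1 0x15→b5/s1 MISS; vc=[]
#2 0x51→b20/s0 MISS; vc=[12]
#3 0x16→b5/s1 L1-HIT; vc=[12]
#4 0x15→b5/s1 L1-HIT; vc=[12]
#5 0x30→b12/s0 VC-HIT; vc=[20]
#6 0x15→b5/s1 L1-HIT; vc=[20]
#7 0x52→b20/s0 VC-HIT; vc=[12]
#8 0x53→b20/s0 L1-HIT; vc=[12]
#9 0x34→b13/s1 MISS; vc=[12,5]
#10 0x52→b20/s0 L1-HIT; vc=[12,5]
#11 0x77→b29/s1 MISS; vc=[12,5,13]
#12 0x34→b13/s1 VC-HIT; vc=[12,5,29]
#13 0x32→b12/s0 VC-HIT; vc=[20,5,29]
#14 0x77→b29/s1 VC-HIT; vc=[20,5,13]

VC = [20, 5, 13]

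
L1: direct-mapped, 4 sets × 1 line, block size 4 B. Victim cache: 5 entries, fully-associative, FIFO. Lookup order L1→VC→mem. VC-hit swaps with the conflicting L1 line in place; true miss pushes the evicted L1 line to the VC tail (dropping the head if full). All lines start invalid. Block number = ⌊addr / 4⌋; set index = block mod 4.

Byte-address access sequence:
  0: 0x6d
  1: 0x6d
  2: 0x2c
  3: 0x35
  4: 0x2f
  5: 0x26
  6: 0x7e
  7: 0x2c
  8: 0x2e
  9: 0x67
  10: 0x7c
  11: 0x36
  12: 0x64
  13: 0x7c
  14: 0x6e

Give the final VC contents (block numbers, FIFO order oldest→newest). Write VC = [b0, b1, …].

#0 0x6d→b27/s3 MISS; vc=[]
#1 0x6d→b27/s3 L1-HIT; vc=[]
#2 0x2c→b11/s3 MISS; vc=[27]
#3 0x35→b13/s1 MISS; vc=[27]
#4 0x2f→b11/s3 L1-HIT; vc=[27]
#5 0x26→b9/s1 MISS; vc=[27,13]
#6 0x7e→b31/s3 MISS; vc=[27,13,11]
#7 0x2c→b11/s3 VC-HIT; vc=[27,13,31]
#8 0x2e→b11/s3 L1-HIT; vc=[27,13,31]
#9 0x67→b25/s1 MISS; vc=[27,13,31,9]
#10 0x7c→b31/s3 VC-HIT; vc=[27,13,11,9]
#11 0x36→b13/s1 VC-HIT; vc=[27,25,11,9]
#12 0x64→b25/s1 VC-HIT; vc=[27,13,11,9]
#13 0x7c→b31/s3 L1-HIT; vc=[27,13,11,9]
#14 0x6e→b27/s3 VC-HIT; vc=[31,13,11,9]

VC = [31, 13, 11, 9]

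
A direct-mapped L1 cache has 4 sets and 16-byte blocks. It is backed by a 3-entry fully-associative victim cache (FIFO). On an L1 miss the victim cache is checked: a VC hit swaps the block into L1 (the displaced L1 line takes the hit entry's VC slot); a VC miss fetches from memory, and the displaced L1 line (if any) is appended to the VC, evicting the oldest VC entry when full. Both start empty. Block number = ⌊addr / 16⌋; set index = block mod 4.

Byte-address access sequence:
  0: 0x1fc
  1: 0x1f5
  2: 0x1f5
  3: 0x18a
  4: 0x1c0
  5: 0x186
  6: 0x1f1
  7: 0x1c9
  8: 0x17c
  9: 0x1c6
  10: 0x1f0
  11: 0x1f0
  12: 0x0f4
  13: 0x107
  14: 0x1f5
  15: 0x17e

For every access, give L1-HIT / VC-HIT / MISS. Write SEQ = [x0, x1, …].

#0 0x1fc→b31/s3 MISS; vc=[]
#1 0x1f5→b31/s3 L1-HIT; vc=[]
#2 0x1f5→b31/s3 L1-HIT; vc=[]
#3 0x18a→b24/s0 MISS; vc=[]
#4 0x1c0→b28/s0 MISS; vc=[24]
#5 0x186→b24/s0 VC-HIT; vc=[28]
#6 0x1f1→b31/s3 L1-HIT; vc=[28]
#7 0x1c9→b28/s0 VC-HIT; vc=[24]
#8 0x17c→b23/s3 MISS; vc=[24,31]
#9 0x1c6→b28/s0 L1-HIT; vc=[24,31]
#10 0x1f0→b31/s3 VC-HIT; vc=[24,23]
#11 0x1f0→b31/s3 L1-HIT; vc=[24,23]
#12 0xf4→b15/s3 MISS; vc=[24,23,31]
#13 0x107→b16/s0 MISS; vc=[23,31,28]
#14 0x1f5→b31/s3 VC-HIT; vc=[23,15,28]
#15 0x17e→b23/s3 VC-HIT; vc=[31,15,28]

SEQ = [MISS, L1-HIT, L1-HIT, MISS, MISS, VC-HIT, L1-HIT, VC-HIT, MISS, L1-HIT, VC-HIT, L1-HIT, MISS, MISS, VC-HIT, VC-HIT]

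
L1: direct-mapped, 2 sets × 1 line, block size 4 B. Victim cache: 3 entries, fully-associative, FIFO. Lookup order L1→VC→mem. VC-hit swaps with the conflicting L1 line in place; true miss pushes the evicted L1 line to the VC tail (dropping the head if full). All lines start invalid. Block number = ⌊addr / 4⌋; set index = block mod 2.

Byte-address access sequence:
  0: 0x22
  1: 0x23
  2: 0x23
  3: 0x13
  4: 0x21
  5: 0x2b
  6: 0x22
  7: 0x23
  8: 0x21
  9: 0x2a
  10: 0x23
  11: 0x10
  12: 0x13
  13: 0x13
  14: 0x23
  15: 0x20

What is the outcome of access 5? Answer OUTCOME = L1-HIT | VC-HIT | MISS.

OUTCOME = MISS

#0 0x22→b8/s0 MISS; vc=[]
#1 0x23→b8/s0 L1-HIT; vc=[]
#2 0x23→b8/s0 L1-HIT; vc=[]
#3 0x13→b4/s0 MISS; vc=[8]
#4 0x21→b8/s0 VC-HIT; vc=[4]
#5 0x2b→b10/s0 MISS; vc=[4,8]
#6 0x22→b8/s0 VC-HIT; vc=[4,10]
#7 0x23→b8/s0 L1-HIT; vc=[4,10]
#8 0x21→b8/s0 L1-HIT; vc=[4,10]
#9 0x2a→b10/s0 VC-HIT; vc=[4,8]
#10 0x23→b8/s0 VC-HIT; vc=[4,10]
#11 0x10→b4/s0 VC-HIT; vc=[8,10]
#12 0x13→b4/s0 L1-HIT; vc=[8,10]
#13 0x13→b4/s0 L1-HIT; vc=[8,10]
#14 0x23→b8/s0 VC-HIT; vc=[4,10]
#15 0x20→b8/s0 L1-HIT; vc=[4,10]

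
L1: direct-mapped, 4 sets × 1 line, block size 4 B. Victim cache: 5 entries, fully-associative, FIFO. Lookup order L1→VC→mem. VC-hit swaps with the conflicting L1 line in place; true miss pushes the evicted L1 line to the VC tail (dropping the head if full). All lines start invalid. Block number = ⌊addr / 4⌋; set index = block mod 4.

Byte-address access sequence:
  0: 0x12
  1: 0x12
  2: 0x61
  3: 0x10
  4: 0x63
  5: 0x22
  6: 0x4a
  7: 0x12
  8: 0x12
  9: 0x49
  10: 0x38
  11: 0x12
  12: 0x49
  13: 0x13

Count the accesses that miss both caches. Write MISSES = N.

MISSES = 5

0: 0x12 (blk 4, set 0) → MISS  vc=[]
1: 0x12 (blk 4, set 0) → L1-HIT  vc=[]
2: 0x61 (blk 24, set 0) → MISS  vc=[4]
3: 0x10 (blk 4, set 0) → VC-HIT  vc=[24]
4: 0x63 (blk 24, set 0) → VC-HIT  vc=[4]
5: 0x22 (blk 8, set 0) → MISS  vc=[4, 24]
6: 0x4a (blk 18, set 2) → MISS  vc=[4, 24]
7: 0x12 (blk 4, set 0) → VC-HIT  vc=[8, 24]
8: 0x12 (blk 4, set 0) → L1-HIT  vc=[8, 24]
9: 0x49 (blk 18, set 2) → L1-HIT  vc=[8, 24]
10: 0x38 (blk 14, set 2) → MISS  vc=[8, 24, 18]
11: 0x12 (blk 4, set 0) → L1-HIT  vc=[8, 24, 18]
12: 0x49 (blk 18, set 2) → VC-HIT  vc=[8, 24, 14]
13: 0x13 (blk 4, set 0) → L1-HIT  vc=[8, 24, 14]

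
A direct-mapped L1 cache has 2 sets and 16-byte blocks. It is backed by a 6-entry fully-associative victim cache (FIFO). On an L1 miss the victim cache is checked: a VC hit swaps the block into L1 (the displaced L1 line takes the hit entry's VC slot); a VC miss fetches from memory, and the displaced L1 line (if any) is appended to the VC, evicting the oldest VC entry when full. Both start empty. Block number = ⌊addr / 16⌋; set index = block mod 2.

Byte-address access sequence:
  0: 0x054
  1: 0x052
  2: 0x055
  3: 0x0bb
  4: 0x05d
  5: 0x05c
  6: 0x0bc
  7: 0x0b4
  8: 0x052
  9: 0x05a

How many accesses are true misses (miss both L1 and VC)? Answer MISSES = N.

#0 0x54→b5/s1 MISS; vc=[]
#1 0x52→b5/s1 L1-HIT; vc=[]
#2 0x55→b5/s1 L1-HIT; vc=[]
#3 0xbb→b11/s1 MISS; vc=[5]
#4 0x5d→b5/s1 VC-HIT; vc=[11]
#5 0x5c→b5/s1 L1-HIT; vc=[11]
#6 0xbc→b11/s1 VC-HIT; vc=[5]
#7 0xb4→b11/s1 L1-HIT; vc=[5]
#8 0x52→b5/s1 VC-HIT; vc=[11]
#9 0x5a→b5/s1 L1-HIT; vc=[11]

MISSES = 2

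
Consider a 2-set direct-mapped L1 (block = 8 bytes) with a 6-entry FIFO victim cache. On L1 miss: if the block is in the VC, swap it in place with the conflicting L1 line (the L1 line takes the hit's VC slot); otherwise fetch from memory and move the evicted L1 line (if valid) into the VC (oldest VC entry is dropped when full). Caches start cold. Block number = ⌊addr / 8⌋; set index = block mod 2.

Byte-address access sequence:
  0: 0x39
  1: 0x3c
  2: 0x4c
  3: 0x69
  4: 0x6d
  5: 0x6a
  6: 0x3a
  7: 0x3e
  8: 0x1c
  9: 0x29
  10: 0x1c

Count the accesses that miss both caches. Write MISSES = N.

0: 0x39 (blk 7, set 1) → MISS  vc=[]
1: 0x3c (blk 7, set 1) → L1-HIT  vc=[]
2: 0x4c (blk 9, set 1) → MISS  vc=[7]
3: 0x69 (blk 13, set 1) → MISS  vc=[7, 9]
4: 0x6d (blk 13, set 1) → L1-HIT  vc=[7, 9]
5: 0x6a (blk 13, set 1) → L1-HIT  vc=[7, 9]
6: 0x3a (blk 7, set 1) → VC-HIT  vc=[13, 9]
7: 0x3e (blk 7, set 1) → L1-HIT  vc=[13, 9]
8: 0x1c (blk 3, set 1) → MISS  vc=[13, 9, 7]
9: 0x29 (blk 5, set 1) → MISS  vc=[13, 9, 7, 3]
10: 0x1c (blk 3, set 1) → VC-HIT  vc=[13, 9, 7, 5]

MISSES = 5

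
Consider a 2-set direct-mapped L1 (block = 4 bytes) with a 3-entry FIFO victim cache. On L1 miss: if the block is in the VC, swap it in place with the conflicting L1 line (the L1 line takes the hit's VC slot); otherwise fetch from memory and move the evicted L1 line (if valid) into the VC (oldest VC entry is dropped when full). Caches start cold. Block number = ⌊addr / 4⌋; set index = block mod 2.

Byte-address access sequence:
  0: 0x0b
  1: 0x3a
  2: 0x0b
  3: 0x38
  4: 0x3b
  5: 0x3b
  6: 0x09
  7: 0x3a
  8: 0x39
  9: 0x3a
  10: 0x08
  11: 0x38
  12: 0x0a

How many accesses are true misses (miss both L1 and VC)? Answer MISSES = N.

MISSES = 2

0: 0xb (blk 2, set 0) → MISS  vc=[]
1: 0x3a (blk 14, set 0) → MISS  vc=[2]
2: 0xb (blk 2, set 0) → VC-HIT  vc=[14]
3: 0x38 (blk 14, set 0) → VC-HIT  vc=[2]
4: 0x3b (blk 14, set 0) → L1-HIT  vc=[2]
5: 0x3b (blk 14, set 0) → L1-HIT  vc=[2]
6: 0x9 (blk 2, set 0) → VC-HIT  vc=[14]
7: 0x3a (blk 14, set 0) → VC-HIT  vc=[2]
8: 0x39 (blk 14, set 0) → L1-HIT  vc=[2]
9: 0x3a (blk 14, set 0) → L1-HIT  vc=[2]
10: 0x8 (blk 2, set 0) → VC-HIT  vc=[14]
11: 0x38 (blk 14, set 0) → VC-HIT  vc=[2]
12: 0xa (blk 2, set 0) → VC-HIT  vc=[14]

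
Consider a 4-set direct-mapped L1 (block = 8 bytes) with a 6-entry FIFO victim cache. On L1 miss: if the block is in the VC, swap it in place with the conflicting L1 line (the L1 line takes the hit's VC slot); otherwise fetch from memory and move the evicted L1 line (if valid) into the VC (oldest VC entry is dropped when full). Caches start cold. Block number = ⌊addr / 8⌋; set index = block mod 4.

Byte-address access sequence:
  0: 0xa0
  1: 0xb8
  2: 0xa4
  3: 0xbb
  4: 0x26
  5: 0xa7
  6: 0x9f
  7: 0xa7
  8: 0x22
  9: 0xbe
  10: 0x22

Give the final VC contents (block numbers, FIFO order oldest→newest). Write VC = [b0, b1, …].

#0 0xa0→b20/s0 MISS; vc=[]
#1 0xb8→b23/s3 MISS; vc=[]
#2 0xa4→b20/s0 L1-HIT; vc=[]
#3 0xbb→b23/s3 L1-HIT; vc=[]
#4 0x26→b4/s0 MISS; vc=[20]
#5 0xa7→b20/s0 VC-HIT; vc=[4]
#6 0x9f→b19/s3 MISS; vc=[4,23]
#7 0xa7→b20/s0 L1-HIT; vc=[4,23]
#8 0x22→b4/s0 VC-HIT; vc=[20,23]
#9 0xbe→b23/s3 VC-HIT; vc=[20,19]
#10 0x22→b4/s0 L1-HIT; vc=[20,19]

VC = [20, 19]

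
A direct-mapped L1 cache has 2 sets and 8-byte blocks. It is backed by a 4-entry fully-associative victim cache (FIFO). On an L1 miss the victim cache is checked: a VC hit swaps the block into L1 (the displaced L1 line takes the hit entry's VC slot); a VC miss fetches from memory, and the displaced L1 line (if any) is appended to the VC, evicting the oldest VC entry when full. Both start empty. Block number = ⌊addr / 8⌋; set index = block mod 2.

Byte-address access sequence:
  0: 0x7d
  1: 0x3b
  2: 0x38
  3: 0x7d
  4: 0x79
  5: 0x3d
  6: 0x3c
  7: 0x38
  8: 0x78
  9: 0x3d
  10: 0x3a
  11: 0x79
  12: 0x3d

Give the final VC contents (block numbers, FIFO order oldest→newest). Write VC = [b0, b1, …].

  [0] addr=0x7d blk=15 s=1: MISS | VC []
  [1] addr=0x3b blk=7 s=1: MISS | VC [15]
  [2] addr=0x38 blk=7 s=1: L1-HIT | VC [15]
  [3] addr=0x7d blk=15 s=1: VC-HIT | VC [7]
  [4] addr=0x79 blk=15 s=1: L1-HIT | VC [7]
  [5] addr=0x3d blk=7 s=1: VC-HIT | VC [15]
  [6] addr=0x3c blk=7 s=1: L1-HIT | VC [15]
  [7] addr=0x38 blk=7 s=1: L1-HIT | VC [15]
  [8] addr=0x78 blk=15 s=1: VC-HIT | VC [7]
  [9] addr=0x3d blk=7 s=1: VC-HIT | VC [15]
  [10] addr=0x3a blk=7 s=1: L1-HIT | VC [15]
  [11] addr=0x79 blk=15 s=1: VC-HIT | VC [7]
  [12] addr=0x3d blk=7 s=1: VC-HIT | VC [15]

VC = [15]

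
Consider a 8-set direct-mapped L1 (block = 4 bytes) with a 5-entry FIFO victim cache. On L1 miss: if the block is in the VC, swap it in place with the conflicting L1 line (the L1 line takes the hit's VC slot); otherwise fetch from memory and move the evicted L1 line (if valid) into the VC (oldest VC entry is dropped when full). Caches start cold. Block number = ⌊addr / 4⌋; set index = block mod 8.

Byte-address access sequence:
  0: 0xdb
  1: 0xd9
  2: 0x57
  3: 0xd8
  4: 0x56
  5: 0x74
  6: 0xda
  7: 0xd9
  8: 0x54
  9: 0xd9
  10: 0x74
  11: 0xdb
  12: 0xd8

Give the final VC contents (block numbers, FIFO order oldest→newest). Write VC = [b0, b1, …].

0: 0xdb (blk 54, set 6) → MISS  vc=[]
1: 0xd9 (blk 54, set 6) → L1-HIT  vc=[]
2: 0x57 (blk 21, set 5) → MISS  vc=[]
3: 0xd8 (blk 54, set 6) → L1-HIT  vc=[]
4: 0x56 (blk 21, set 5) → L1-HIT  vc=[]
5: 0x74 (blk 29, set 5) → MISS  vc=[21]
6: 0xda (blk 54, set 6) → L1-HIT  vc=[21]
7: 0xd9 (blk 54, set 6) → L1-HIT  vc=[21]
8: 0x54 (blk 21, set 5) → VC-HIT  vc=[29]
9: 0xd9 (blk 54, set 6) → L1-HIT  vc=[29]
10: 0x74 (blk 29, set 5) → VC-HIT  vc=[21]
11: 0xdb (blk 54, set 6) → L1-HIT  vc=[21]
12: 0xd8 (blk 54, set 6) → L1-HIT  vc=[21]

VC = [21]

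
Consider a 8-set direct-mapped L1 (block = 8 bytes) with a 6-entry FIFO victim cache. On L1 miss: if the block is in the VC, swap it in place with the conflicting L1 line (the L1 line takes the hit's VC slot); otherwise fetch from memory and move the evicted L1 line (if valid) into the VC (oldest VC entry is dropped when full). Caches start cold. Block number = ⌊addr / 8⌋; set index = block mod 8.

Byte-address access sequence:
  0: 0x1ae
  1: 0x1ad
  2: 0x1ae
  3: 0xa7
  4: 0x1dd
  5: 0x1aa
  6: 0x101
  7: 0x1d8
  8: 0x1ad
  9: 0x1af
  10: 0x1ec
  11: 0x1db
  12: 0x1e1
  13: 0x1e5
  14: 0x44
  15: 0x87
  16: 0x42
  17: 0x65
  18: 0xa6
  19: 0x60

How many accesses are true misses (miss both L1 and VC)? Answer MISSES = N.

MISSES = 9

0: 0x1ae (blk 53, set 5) → MISS  vc=[]
1: 0x1ad (blk 53, set 5) → L1-HIT  vc=[]
2: 0x1ae (blk 53, set 5) → L1-HIT  vc=[]
3: 0xa7 (blk 20, set 4) → MISS  vc=[]
4: 0x1dd (blk 59, set 3) → MISS  vc=[]
5: 0x1aa (blk 53, set 5) → L1-HIT  vc=[]
6: 0x101 (blk 32, set 0) → MISS  vc=[]
7: 0x1d8 (blk 59, set 3) → L1-HIT  vc=[]
8: 0x1ad (blk 53, set 5) → L1-HIT  vc=[]
9: 0x1af (blk 53, set 5) → L1-HIT  vc=[]
10: 0x1ec (blk 61, set 5) → MISS  vc=[53]
11: 0x1db (blk 59, set 3) → L1-HIT  vc=[53]
12: 0x1e1 (blk 60, set 4) → MISS  vc=[53, 20]
13: 0x1e5 (blk 60, set 4) → L1-HIT  vc=[53, 20]
14: 0x44 (blk 8, set 0) → MISS  vc=[53, 20, 32]
15: 0x87 (blk 16, set 0) → MISS  vc=[53, 20, 32, 8]
16: 0x42 (blk 8, set 0) → VC-HIT  vc=[53, 20, 32, 16]
17: 0x65 (blk 12, set 4) → MISS  vc=[53, 20, 32, 16, 60]
18: 0xa6 (blk 20, set 4) → VC-HIT  vc=[53, 12, 32, 16, 60]
19: 0x60 (blk 12, set 4) → VC-HIT  vc=[53, 20, 32, 16, 60]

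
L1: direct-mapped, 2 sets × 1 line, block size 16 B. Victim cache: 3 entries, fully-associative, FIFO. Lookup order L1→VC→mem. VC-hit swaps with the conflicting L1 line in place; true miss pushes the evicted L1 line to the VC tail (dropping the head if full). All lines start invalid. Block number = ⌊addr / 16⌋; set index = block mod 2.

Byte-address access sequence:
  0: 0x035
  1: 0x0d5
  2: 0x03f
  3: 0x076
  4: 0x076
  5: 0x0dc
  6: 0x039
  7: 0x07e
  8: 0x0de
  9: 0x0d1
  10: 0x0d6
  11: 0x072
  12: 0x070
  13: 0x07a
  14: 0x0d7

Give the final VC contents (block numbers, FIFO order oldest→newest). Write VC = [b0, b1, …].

VC = [3, 7]

#0 0x35→b3/s1 MISS; vc=[]
#1 0xd5→b13/s1 MISS; vc=[3]
#2 0x3f→b3/s1 VC-HIT; vc=[13]
#3 0x76→b7/s1 MISS; vc=[13,3]
#4 0x76→b7/s1 L1-HIT; vc=[13,3]
#5 0xdc→b13/s1 VC-HIT; vc=[7,3]
#6 0x39→b3/s1 VC-HIT; vc=[7,13]
#7 0x7e→b7/s1 VC-HIT; vc=[3,13]
#8 0xde→b13/s1 VC-HIT; vc=[3,7]
#9 0xd1→b13/s1 L1-HIT; vc=[3,7]
#10 0xd6→b13/s1 L1-HIT; vc=[3,7]
#11 0x72→b7/s1 VC-HIT; vc=[3,13]
#12 0x70→b7/s1 L1-HIT; vc=[3,13]
#13 0x7a→b7/s1 L1-HIT; vc=[3,13]
#14 0xd7→b13/s1 VC-HIT; vc=[3,7]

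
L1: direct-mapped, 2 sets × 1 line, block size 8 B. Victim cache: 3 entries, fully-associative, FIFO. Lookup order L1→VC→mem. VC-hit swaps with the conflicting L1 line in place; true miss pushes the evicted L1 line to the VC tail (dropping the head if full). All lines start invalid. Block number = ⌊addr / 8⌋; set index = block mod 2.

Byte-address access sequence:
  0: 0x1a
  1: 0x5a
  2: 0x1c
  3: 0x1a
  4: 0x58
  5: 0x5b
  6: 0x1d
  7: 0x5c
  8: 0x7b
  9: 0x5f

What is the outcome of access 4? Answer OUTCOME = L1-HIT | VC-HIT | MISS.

0: 0x1a (blk 3, set 1) → MISS  vc=[]
1: 0x5a (blk 11, set 1) → MISS  vc=[3]
2: 0x1c (blk 3, set 1) → VC-HIT  vc=[11]
3: 0x1a (blk 3, set 1) → L1-HIT  vc=[11]
4: 0x58 (blk 11, set 1) → VC-HIT  vc=[3]
5: 0x5b (blk 11, set 1) → L1-HIT  vc=[3]
6: 0x1d (blk 3, set 1) → VC-HIT  vc=[11]
7: 0x5c (blk 11, set 1) → VC-HIT  vc=[3]
8: 0x7b (blk 15, set 1) → MISS  vc=[3, 11]
9: 0x5f (blk 11, set 1) → VC-HIT  vc=[3, 15]

OUTCOME = VC-HIT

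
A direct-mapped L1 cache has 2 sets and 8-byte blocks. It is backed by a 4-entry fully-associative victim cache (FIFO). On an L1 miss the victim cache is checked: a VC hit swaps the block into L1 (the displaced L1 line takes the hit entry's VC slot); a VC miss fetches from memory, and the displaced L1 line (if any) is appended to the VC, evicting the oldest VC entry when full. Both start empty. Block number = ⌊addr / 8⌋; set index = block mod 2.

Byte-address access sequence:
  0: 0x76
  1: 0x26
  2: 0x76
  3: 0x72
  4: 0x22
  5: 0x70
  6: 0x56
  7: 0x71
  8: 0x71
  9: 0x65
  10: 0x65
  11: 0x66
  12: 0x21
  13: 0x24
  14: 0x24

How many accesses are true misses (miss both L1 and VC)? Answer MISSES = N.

MISSES = 4

0: 0x76 (blk 14, set 0) → MISS  vc=[]
1: 0x26 (blk 4, set 0) → MISS  vc=[14]
2: 0x76 (blk 14, set 0) → VC-HIT  vc=[4]
3: 0x72 (blk 14, set 0) → L1-HIT  vc=[4]
4: 0x22 (blk 4, set 0) → VC-HIT  vc=[14]
5: 0x70 (blk 14, set 0) → VC-HIT  vc=[4]
6: 0x56 (blk 10, set 0) → MISS  vc=[4, 14]
7: 0x71 (blk 14, set 0) → VC-HIT  vc=[4, 10]
8: 0x71 (blk 14, set 0) → L1-HIT  vc=[4, 10]
9: 0x65 (blk 12, set 0) → MISS  vc=[4, 10, 14]
10: 0x65 (blk 12, set 0) → L1-HIT  vc=[4, 10, 14]
11: 0x66 (blk 12, set 0) → L1-HIT  vc=[4, 10, 14]
12: 0x21 (blk 4, set 0) → VC-HIT  vc=[12, 10, 14]
13: 0x24 (blk 4, set 0) → L1-HIT  vc=[12, 10, 14]
14: 0x24 (blk 4, set 0) → L1-HIT  vc=[12, 10, 14]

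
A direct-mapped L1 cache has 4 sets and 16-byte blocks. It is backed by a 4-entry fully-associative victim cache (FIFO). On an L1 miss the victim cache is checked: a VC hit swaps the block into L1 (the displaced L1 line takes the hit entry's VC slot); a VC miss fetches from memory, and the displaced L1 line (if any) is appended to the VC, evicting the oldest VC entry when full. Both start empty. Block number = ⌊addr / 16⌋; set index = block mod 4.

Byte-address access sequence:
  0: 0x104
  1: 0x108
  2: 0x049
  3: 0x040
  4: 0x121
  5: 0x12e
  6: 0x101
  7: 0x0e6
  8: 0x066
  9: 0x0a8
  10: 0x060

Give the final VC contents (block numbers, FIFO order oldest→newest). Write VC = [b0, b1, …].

VC = [4, 18, 14, 10]

0: 0x104 (blk 16, set 0) → MISS  vc=[]
1: 0x108 (blk 16, set 0) → L1-HIT  vc=[]
2: 0x49 (blk 4, set 0) → MISS  vc=[16]
3: 0x40 (blk 4, set 0) → L1-HIT  vc=[16]
4: 0x121 (blk 18, set 2) → MISS  vc=[16]
5: 0x12e (blk 18, set 2) → L1-HIT  vc=[16]
6: 0x101 (blk 16, set 0) → VC-HIT  vc=[4]
7: 0xe6 (blk 14, set 2) → MISS  vc=[4, 18]
8: 0x66 (blk 6, set 2) → MISS  vc=[4, 18, 14]
9: 0xa8 (blk 10, set 2) → MISS  vc=[4, 18, 14, 6]
10: 0x60 (blk 6, set 2) → VC-HIT  vc=[4, 18, 14, 10]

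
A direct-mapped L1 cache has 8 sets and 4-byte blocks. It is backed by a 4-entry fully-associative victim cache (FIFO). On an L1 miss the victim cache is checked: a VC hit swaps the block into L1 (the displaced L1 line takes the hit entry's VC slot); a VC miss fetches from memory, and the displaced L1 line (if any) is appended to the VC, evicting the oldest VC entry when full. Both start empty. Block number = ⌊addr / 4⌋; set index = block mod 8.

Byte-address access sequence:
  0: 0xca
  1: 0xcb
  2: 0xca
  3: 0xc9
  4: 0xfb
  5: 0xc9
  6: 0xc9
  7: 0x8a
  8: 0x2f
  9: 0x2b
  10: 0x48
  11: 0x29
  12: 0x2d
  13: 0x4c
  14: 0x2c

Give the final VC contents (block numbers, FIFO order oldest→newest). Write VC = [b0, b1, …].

VC = [50, 34, 18, 19]

0: 0xca (blk 50, set 2) → MISS  vc=[]
1: 0xcb (blk 50, set 2) → L1-HIT  vc=[]
2: 0xca (blk 50, set 2) → L1-HIT  vc=[]
3: 0xc9 (blk 50, set 2) → L1-HIT  vc=[]
4: 0xfb (blk 62, set 6) → MISS  vc=[]
5: 0xc9 (blk 50, set 2) → L1-HIT  vc=[]
6: 0xc9 (blk 50, set 2) → L1-HIT  vc=[]
7: 0x8a (blk 34, set 2) → MISS  vc=[50]
8: 0x2f (blk 11, set 3) → MISS  vc=[50]
9: 0x2b (blk 10, set 2) → MISS  vc=[50, 34]
10: 0x48 (blk 18, set 2) → MISS  vc=[50, 34, 10]
11: 0x29 (blk 10, set 2) → VC-HIT  vc=[50, 34, 18]
12: 0x2d (blk 11, set 3) → L1-HIT  vc=[50, 34, 18]
13: 0x4c (blk 19, set 3) → MISS  vc=[50, 34, 18, 11]
14: 0x2c (blk 11, set 3) → VC-HIT  vc=[50, 34, 18, 19]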